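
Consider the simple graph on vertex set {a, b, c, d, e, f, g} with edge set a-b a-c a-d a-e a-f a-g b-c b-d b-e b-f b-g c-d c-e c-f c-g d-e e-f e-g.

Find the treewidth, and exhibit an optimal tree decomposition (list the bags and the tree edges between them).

Treewidth 4.
Bags: B1 = {a, b, c, e, g}  B2 = {a, b, c, d, e}  B3 = {a, b, c, e, f}
Tree: B1–B2, B2–B3

The largest bag has 5 vertices, giving width 4; this decomposition certifies tw(G) ≤ 4. On the other hand G contains the 5-clique {a, b, c, d, e}. A clique must lie in a single bag of any decomposition, so no decomposition can have width below 4. Therefore the treewidth is 4.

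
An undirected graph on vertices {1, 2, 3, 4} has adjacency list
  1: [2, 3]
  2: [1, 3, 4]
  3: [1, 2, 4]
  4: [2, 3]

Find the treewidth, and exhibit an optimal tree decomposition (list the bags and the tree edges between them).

Every bag has size at most 3, so the width is 3 − 1 = 2 and tw(G) ≤ 2. Conversely, {1, 2, 3} is a clique of size 3, and the vertices of any clique must share a bag in every tree decomposition; so some bag has ≥ 3 vertices and tw(G) ≥ 2. Combining the bounds, tw(G) = 2.

Treewidth 2.
One optimal decomposition is:
Bags: B1 = {1, 2, 3}  B2 = {2, 3, 4}
Tree: B1–B2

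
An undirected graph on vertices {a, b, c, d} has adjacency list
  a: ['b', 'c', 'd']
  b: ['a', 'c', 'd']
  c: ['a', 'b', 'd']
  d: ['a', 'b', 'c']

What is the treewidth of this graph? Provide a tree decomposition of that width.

Treewidth 3.
One such decomposition:
Bags: B1 = {a, b, c, d}
Tree: (single bag)

A single bag containing all 4 vertices is trivially a valid decomposition of width 3. On the other hand G contains the 4-clique {a, b, c, d}. A clique must lie in a single bag of any decomposition, so no decomposition can have width below 3. Combining the bounds, tw(G) = 3.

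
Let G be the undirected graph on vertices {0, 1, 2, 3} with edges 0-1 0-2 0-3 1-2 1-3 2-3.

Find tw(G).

3

A width-3 tree decomposition is:
Bags: B1 = {0, 1, 2, 3}
Tree: (single bag)
A single bag containing all 4 vertices is trivially a valid decomposition of width 3. For the lower bound, the 4 vertices {0, 1, 2, 3} are pairwise adjacent, and any tree decomposition puts a clique entirely inside one bag — forcing width ≥ 3. Therefore the treewidth is 3.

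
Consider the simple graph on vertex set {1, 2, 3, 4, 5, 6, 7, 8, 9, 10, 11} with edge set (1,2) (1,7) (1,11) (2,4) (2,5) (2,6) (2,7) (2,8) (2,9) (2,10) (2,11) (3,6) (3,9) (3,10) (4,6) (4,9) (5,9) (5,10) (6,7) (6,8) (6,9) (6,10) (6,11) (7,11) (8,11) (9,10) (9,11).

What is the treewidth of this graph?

3

A width-3 tree decomposition is:
Bags: B1 = {2, 6, 7, 11}  B2 = {2, 6, 9, 11}  B3 = {1, 2, 7, 11}  B4 = {2, 6, 9, 10}  B5 = {3, 6, 9, 10}  B6 = {2, 4, 6, 9}  B7 = {2, 5, 9, 10}  B8 = {2, 6, 8, 11}
Tree: B1–B2, B1–B3, B2–B4, B4–B5, B2–B6, B4–B7, B2–B8
Each bag holds 4 vertices, so the decomposition has width 3, which upper-bounds the treewidth. For the lower bound, the 4 vertices {1, 2, 7, 11} are pairwise adjacent, and any tree decomposition puts a clique entirely inside one bag — forcing width ≥ 3. Hence tw(G) = 3 exactly.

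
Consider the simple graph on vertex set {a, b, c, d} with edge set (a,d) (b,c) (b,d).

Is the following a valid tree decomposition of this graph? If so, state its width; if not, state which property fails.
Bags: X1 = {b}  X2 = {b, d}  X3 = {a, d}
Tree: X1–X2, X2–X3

A tree decomposition must satisfy three properties: every vertex lies in some bag; for every edge, both endpoints lie together in some bag; and for every vertex, the bags containing it form a connected subtree. Here vertex c appears in no bag, so the decomposition is invalid.

No — vertex c appears in no bag.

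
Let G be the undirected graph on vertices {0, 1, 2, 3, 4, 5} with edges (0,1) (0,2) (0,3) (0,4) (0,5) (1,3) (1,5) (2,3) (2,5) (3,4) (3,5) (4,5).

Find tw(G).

3

A width-3 tree decomposition is:
Bags: B1 = {0, 3, 4, 5}  B2 = {0, 2, 3, 5}  B3 = {0, 1, 3, 5}
Tree: B1–B2, B1–B3
Each bag holds 4 vertices, so the decomposition has width 3, which upper-bounds the treewidth. On the other hand G contains the 4-clique {0, 1, 3, 5}. A clique must lie in a single bag of any decomposition, so no decomposition can have width below 3. The upper and lower bounds meet at 3, so that is the treewidth.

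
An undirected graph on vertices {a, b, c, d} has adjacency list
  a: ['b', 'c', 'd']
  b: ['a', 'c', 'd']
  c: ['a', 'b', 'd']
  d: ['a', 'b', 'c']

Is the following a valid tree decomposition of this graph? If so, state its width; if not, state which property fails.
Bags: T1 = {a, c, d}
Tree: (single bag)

No — vertex b appears in no bag.

A tree decomposition must satisfy three properties: every vertex lies in some bag; for every edge, both endpoints lie together in some bag; and for every vertex, the bags containing it form a connected subtree. Here vertex b appears in no bag, so the decomposition is invalid.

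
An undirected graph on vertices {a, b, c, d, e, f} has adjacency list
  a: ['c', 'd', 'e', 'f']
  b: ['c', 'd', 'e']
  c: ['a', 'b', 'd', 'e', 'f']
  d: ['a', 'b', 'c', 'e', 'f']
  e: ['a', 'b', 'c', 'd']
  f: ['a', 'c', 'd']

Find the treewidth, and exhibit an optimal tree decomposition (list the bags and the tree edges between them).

Treewidth 3.
One such decomposition:
Bags: B1 = {a, c, d, e}  B2 = {b, c, d, e}  B3 = {a, c, d, f}
Tree: B1–B2, B1–B3

Every bag has size at most 4, so the width is 4 − 1 = 3 and tw(G) ≤ 3. On the other hand G contains the 4-clique {a, c, d, e}. A clique must lie in a single bag of any decomposition, so no decomposition can have width below 3. Combining the bounds, tw(G) = 3.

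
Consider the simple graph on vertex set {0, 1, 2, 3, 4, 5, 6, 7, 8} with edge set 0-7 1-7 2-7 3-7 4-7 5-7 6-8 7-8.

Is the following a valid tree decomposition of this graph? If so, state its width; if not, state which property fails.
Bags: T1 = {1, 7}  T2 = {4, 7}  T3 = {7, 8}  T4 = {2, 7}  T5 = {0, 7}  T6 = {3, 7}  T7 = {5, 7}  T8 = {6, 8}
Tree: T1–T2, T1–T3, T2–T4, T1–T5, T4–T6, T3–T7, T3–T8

Yes; width 1.

Vertex coverage: the bags together contain {0, 1, 2, 3, 4, 5, 6, 7, 8}, the full vertex set. Edge coverage: each edge of G has both endpoints in at least one bag. Running intersection: for every vertex, the bags containing it form a connected subtree. All three properties hold, so this is a valid tree decomposition of width max|bag| − 1 = 1, and hence tw(G) ≤ 1.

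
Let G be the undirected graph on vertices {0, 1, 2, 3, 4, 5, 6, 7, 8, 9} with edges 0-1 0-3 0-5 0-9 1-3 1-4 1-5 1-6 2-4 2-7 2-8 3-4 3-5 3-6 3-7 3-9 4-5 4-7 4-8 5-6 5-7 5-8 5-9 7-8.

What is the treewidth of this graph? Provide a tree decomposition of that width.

The largest bag has 4 vertices, giving width 3; this decomposition certifies tw(G) ≤ 3. For the lower bound, the 4 vertices {2, 4, 7, 8} are pairwise adjacent, and any tree decomposition puts a clique entirely inside one bag — forcing width ≥ 3. Combining the bounds, tw(G) = 3.

Treewidth 3.
Bags: B1 = {3, 4, 5, 7}  B2 = {1, 3, 4, 5}  B3 = {1, 3, 5, 6}  B4 = {4, 5, 7, 8}  B5 = {2, 4, 7, 8}  B6 = {0, 1, 3, 5}  B7 = {0, 3, 5, 9}
Tree: B1–B2, B2–B3, B1–B4, B4–B5, B2–B6, B6–B7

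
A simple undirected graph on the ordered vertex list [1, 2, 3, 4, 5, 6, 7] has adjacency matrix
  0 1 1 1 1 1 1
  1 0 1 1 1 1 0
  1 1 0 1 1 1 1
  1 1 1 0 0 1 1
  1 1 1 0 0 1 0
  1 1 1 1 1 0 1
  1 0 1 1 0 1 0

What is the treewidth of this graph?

A width-4 tree decomposition is:
Bags: B1 = {1, 2, 3, 5, 6}  B2 = {1, 2, 3, 4, 6}  B3 = {1, 3, 4, 6, 7}
Tree: B1–B2, B2–B3
Every bag has size at most 5, so the width is 5 − 1 = 4 and tw(G) ≤ 4. For the lower bound, the 5 vertices {1, 2, 3, 4, 6} are pairwise adjacent, and any tree decomposition puts a clique entirely inside one bag — forcing width ≥ 4. Therefore the treewidth is 4.

4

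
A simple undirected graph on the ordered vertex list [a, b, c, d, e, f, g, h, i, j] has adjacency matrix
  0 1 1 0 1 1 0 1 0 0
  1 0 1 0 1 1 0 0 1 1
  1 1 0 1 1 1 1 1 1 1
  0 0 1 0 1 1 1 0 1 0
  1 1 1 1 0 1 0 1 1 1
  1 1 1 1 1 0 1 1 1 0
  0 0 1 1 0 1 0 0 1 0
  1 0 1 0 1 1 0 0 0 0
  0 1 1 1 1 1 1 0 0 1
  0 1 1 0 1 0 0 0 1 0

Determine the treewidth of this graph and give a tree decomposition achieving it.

Treewidth 4.
Bags: B1 = {b, c, e, f, i}  B2 = {c, d, e, f, i}  B3 = {a, b, c, e, f}  B4 = {c, d, f, g, i}  B5 = {a, c, e, f, h}  B6 = {b, c, e, i, j}
Tree: B1–B2, B1–B3, B2–B4, B3–B5, B1–B6

The largest bag has 5 vertices, giving width 4; this decomposition certifies tw(G) ≤ 4. For the lower bound, the 5 vertices {b, c, e, i, j} are pairwise adjacent, and any tree decomposition puts a clique entirely inside one bag — forcing width ≥ 4. Combining the bounds, tw(G) = 4.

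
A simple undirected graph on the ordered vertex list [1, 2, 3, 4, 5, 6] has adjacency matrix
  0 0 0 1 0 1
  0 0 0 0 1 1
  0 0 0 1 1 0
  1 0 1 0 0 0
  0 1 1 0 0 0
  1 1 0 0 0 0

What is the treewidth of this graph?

A width-2 tree decomposition is:
Bags: B1 = {3, 4, 5}  B2 = {2, 4, 5}  B3 = {2, 4, 6}  B4 = {1, 4, 6}
Tree: B1–B2, B2–B3, B3–B4
The largest bag has 3 vertices, giving width 2; this decomposition certifies tw(G) ≤ 2. For the lower bound, G contains the cycle 4–3–5–2–6–1–4, so G is not a forest; only forests have treewidth ≤ 1, hence tw(G) ≥ 2. The upper and lower bounds meet at 2, so that is the treewidth.

2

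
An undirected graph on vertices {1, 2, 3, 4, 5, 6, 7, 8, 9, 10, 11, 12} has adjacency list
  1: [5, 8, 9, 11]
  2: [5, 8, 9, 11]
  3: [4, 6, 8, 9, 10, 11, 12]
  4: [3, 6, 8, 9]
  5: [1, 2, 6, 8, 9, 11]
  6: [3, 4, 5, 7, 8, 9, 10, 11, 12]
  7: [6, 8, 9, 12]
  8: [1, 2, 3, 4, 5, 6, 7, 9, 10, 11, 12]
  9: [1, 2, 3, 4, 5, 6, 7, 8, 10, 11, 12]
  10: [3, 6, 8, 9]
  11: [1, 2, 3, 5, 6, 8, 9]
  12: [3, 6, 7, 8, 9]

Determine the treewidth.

4

A width-4 tree decomposition is:
Bags: B1 = {3, 6, 8, 9, 11}  B2 = {3, 6, 8, 9, 12}  B3 = {5, 6, 8, 9, 11}  B4 = {1, 5, 8, 9, 11}  B5 = {3, 4, 6, 8, 9}  B6 = {6, 7, 8, 9, 12}  B7 = {2, 5, 8, 9, 11}  B8 = {3, 6, 8, 9, 10}
Tree: B1–B2, B1–B3, B3–B4, B2–B5, B2–B6, B4–B7, B1–B8
Each bag holds 5 vertices, so the decomposition has width 4, which upper-bounds the treewidth. Conversely, {1, 5, 8, 9, 11} is a clique of size 5, and the vertices of any clique must share a bag in every tree decomposition; so some bag has ≥ 5 vertices and tw(G) ≥ 4. The upper and lower bounds meet at 4, so that is the treewidth.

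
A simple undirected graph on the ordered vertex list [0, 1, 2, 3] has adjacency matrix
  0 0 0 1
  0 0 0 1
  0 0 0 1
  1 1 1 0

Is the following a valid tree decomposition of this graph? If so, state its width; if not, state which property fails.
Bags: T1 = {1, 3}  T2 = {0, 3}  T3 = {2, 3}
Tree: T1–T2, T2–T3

Vertex coverage: the bags together contain {0, 1, 2, 3}, the full vertex set. Edge coverage: each edge of G has both endpoints in at least one bag. Running intersection: for every vertex, the bags containing it form a connected subtree. All three properties hold, so this is a valid tree decomposition of width max|bag| − 1 = 1, and hence tw(G) ≤ 1.

Yes; width 1.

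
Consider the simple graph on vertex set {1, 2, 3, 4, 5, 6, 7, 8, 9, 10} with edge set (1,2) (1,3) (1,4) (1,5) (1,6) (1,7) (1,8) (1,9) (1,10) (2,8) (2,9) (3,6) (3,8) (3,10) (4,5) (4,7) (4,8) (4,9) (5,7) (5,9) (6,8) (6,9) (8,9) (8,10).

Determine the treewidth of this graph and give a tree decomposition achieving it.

Each bag holds 4 vertices, so the decomposition has width 3, which upper-bounds the treewidth. Conversely, {1, 2, 8, 9} is a clique of size 4, and the vertices of any clique must share a bag in every tree decomposition; so some bag has ≥ 4 vertices and tw(G) ≥ 3. Therefore the treewidth is 3.

Treewidth 3.
Bags: B1 = {1, 4, 8, 9}  B2 = {1, 6, 8, 9}  B3 = {1, 4, 5, 9}  B4 = {1, 3, 6, 8}  B5 = {1, 2, 8, 9}  B6 = {1, 4, 5, 7}  B7 = {1, 3, 8, 10}
Tree: B1–B2, B1–B3, B2–B4, B2–B5, B3–B6, B4–B7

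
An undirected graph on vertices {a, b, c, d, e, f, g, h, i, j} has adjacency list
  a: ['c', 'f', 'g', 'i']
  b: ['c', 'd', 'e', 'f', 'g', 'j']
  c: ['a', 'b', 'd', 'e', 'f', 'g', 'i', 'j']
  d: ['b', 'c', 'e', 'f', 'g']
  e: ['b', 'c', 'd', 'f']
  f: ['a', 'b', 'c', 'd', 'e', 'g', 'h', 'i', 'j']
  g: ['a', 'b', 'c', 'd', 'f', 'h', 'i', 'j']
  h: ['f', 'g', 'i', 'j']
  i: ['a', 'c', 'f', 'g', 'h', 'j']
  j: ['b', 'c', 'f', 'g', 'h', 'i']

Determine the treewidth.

A width-4 tree decomposition is:
Bags: B1 = {c, f, g, i, j}  B2 = {b, c, f, g, j}  B3 = {b, c, d, f, g}  B4 = {b, c, d, e, f}  B5 = {a, c, f, g, i}  B6 = {f, g, h, i, j}
Tree: B1–B2, B2–B3, B3–B4, B1–B5, B1–B6
The largest bag has 5 vertices, giving width 4; this decomposition certifies tw(G) ≤ 4. For the lower bound, the 5 vertices {f, g, h, i, j} are pairwise adjacent, and any tree decomposition puts a clique entirely inside one bag — forcing width ≥ 4. Therefore the treewidth is 4.

4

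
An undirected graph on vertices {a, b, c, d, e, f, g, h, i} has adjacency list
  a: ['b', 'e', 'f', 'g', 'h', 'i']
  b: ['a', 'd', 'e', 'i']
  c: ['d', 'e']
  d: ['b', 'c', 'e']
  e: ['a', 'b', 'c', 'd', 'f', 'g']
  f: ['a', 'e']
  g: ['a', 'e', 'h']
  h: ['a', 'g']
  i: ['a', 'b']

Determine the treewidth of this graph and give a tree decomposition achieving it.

Each bag holds 3 vertices, so the decomposition has width 2, which upper-bounds the treewidth. Conversely, {c, d, e} is a clique of size 3, and the vertices of any clique must share a bag in every tree decomposition; so some bag has ≥ 3 vertices and tw(G) ≥ 2. Therefore the treewidth is 2.

Treewidth 2.
Bags: B1 = {a, b, e}  B2 = {b, d, e}  B3 = {a, b, i}  B4 = {a, e, g}  B5 = {c, d, e}  B6 = {a, e, f}  B7 = {a, g, h}
Tree: B1–B2, B1–B3, B1–B4, B2–B5, B1–B6, B4–B7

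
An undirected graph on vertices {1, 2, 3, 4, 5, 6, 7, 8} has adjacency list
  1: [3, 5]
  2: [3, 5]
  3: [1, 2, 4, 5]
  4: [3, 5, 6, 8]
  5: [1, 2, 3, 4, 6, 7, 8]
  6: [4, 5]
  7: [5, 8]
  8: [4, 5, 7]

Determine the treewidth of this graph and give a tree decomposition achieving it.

Treewidth 2.
One such decomposition:
Bags: B1 = {5, 7, 8}  B2 = {4, 5, 8}  B3 = {3, 4, 5}  B4 = {1, 3, 5}  B5 = {2, 3, 5}  B6 = {4, 5, 6}
Tree: B1–B2, B2–B3, B3–B4, B3–B5, B3–B6

Every bag has size at most 3, so the width is 3 − 1 = 2 and tw(G) ≤ 2. For the lower bound, the 3 vertices {4, 5, 8} are pairwise adjacent, and any tree decomposition puts a clique entirely inside one bag — forcing width ≥ 2. Therefore the treewidth is 2.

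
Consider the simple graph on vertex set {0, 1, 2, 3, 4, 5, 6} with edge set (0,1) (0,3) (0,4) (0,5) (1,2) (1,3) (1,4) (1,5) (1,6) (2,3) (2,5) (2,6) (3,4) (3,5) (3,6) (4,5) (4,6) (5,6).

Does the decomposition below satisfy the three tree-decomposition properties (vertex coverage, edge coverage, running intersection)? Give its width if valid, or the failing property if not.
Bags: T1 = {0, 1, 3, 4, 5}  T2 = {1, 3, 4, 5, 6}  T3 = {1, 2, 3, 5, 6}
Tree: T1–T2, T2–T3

Every vertex of G appears in some bag (union = {0, 1, 2, 3, 4, 5, 6}); every edge is covered by a bag; and for each vertex v the set of bags containing v is connected in the bag tree. The decomposition is therefore valid. The largest bag has 5 vertices, so the width is 4.

Yes; width 4.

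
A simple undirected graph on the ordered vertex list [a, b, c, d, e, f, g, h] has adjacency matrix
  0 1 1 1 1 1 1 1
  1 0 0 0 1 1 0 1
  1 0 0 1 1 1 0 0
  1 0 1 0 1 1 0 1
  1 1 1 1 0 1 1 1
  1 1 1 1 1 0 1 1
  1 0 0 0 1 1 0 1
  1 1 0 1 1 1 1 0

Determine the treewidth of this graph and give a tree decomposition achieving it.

Every bag has size at most 5, so the width is 5 − 1 = 4 and tw(G) ≤ 4. For the lower bound, the 5 vertices {a, d, e, f, h} are pairwise adjacent, and any tree decomposition puts a clique entirely inside one bag — forcing width ≥ 4. Hence tw(G) = 4 exactly.

Treewidth 4.
Bags: B1 = {a, d, e, f, h}  B2 = {a, c, d, e, f}  B3 = {a, e, f, g, h}  B4 = {a, b, e, f, h}
Tree: B1–B2, B1–B3, B3–B4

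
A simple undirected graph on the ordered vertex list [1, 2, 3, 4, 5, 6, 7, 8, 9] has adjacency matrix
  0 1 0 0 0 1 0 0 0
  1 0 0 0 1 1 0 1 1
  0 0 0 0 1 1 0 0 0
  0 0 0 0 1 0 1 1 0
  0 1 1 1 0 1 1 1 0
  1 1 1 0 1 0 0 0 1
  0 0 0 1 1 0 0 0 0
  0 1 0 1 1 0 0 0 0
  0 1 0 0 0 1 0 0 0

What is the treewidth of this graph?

A width-2 tree decomposition is:
Bags: B1 = {2, 5, 6}  B2 = {1, 2, 6}  B3 = {3, 5, 6}  B4 = {2, 5, 8}  B5 = {2, 6, 9}  B6 = {4, 5, 8}  B7 = {4, 5, 7}
Tree: B1–B2, B1–B3, B1–B4, B2–B5, B4–B6, B6–B7
Each bag holds 3 vertices, so the decomposition has width 2, which upper-bounds the treewidth. For the lower bound, the 3 vertices {1, 2, 6} are pairwise adjacent, and any tree decomposition puts a clique entirely inside one bag — forcing width ≥ 2. Therefore the treewidth is 2.

2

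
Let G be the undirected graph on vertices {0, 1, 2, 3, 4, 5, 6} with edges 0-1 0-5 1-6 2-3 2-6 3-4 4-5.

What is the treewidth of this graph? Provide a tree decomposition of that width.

Treewidth 2.
One such decomposition:
Bags: B1 = {0, 1, 5}  B2 = {1, 4, 5}  B3 = {1, 3, 4}  B4 = {1, 2, 3}  B5 = {1, 2, 6}
Tree: B1–B2, B2–B3, B3–B4, B4–B5

Each bag holds 3 vertices, so the decomposition has width 2, which upper-bounds the treewidth. For the lower bound, G contains the cycle 1–0–5–4–3–2–6–1, so G is not a forest; only forests have treewidth ≤ 1, hence tw(G) ≥ 2. Combining the bounds, tw(G) = 2.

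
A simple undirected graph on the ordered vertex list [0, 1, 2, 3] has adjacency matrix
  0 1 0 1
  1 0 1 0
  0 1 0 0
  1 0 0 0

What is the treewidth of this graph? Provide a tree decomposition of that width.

Treewidth 1.
One such decomposition:
Bags: B1 = {0, 3}  B2 = {0, 1}  B3 = {1, 2}
Tree: B1–B2, B2–B3

The largest bag has 2 vertices, giving width 1; this decomposition certifies tw(G) ≤ 1. Any graph with an edge has treewidth ≥ 1, and G has the edge 3–0. Hence tw(G) = 1 exactly.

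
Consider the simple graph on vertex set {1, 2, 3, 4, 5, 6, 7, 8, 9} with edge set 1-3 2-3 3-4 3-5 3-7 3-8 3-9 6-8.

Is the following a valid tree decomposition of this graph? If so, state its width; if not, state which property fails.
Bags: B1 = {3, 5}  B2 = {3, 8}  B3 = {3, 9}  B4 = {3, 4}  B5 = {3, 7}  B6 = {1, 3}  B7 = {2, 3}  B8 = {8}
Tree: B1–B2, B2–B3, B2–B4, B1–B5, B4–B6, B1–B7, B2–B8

No — vertex 6 appears in no bag.

A tree decomposition must satisfy three properties: every vertex lies in some bag; for every edge, both endpoints lie together in some bag; and for every vertex, the bags containing it form a connected subtree. Here vertex 6 appears in no bag, so the decomposition is invalid.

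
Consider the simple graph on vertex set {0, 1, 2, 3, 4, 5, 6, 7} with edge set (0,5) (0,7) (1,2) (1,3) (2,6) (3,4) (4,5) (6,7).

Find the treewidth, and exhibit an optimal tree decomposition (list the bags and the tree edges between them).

The largest bag has 3 vertices, giving width 2; this decomposition certifies tw(G) ≤ 2. The edges 4–3–1–2–6–7–0–5–4 form a cycle, so G is not a tree and its treewidth is at least 2. The upper and lower bounds meet at 2, so that is the treewidth.

Treewidth 2.
One optimal decomposition is:
Bags: B1 = {1, 3, 4}  B2 = {1, 2, 4}  B3 = {2, 4, 6}  B4 = {4, 6, 7}  B5 = {0, 4, 7}  B6 = {0, 4, 5}
Tree: B1–B2, B2–B3, B3–B4, B4–B5, B5–B6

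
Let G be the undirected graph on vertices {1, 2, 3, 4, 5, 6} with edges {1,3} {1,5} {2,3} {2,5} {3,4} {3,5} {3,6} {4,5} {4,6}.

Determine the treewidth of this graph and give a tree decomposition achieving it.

Treewidth 2.
One such decomposition:
Bags: B1 = {1, 3, 5}  B2 = {3, 4, 5}  B3 = {3, 4, 6}  B4 = {2, 3, 5}
Tree: B1–B2, B2–B3, B2–B4

Each bag holds 3 vertices, so the decomposition has width 2, which upper-bounds the treewidth. For the lower bound, the 3 vertices {1, 3, 5} are pairwise adjacent, and any tree decomposition puts a clique entirely inside one bag — forcing width ≥ 2. Combining the bounds, tw(G) = 2.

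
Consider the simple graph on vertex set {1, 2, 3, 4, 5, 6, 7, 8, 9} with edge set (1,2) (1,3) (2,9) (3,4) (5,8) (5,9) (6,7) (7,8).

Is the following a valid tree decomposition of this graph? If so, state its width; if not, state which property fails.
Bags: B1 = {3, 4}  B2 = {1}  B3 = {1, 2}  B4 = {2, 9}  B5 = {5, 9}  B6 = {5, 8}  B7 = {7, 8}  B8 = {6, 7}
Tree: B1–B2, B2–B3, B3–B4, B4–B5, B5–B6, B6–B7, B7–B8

No — edge (3,1) lies in no bag.

A tree decomposition must satisfy three properties: every vertex lies in some bag; for every edge, both endpoints lie together in some bag; and for every vertex, the bags containing it form a connected subtree. Here edge (3,1) lies in no bag, so the decomposition is invalid.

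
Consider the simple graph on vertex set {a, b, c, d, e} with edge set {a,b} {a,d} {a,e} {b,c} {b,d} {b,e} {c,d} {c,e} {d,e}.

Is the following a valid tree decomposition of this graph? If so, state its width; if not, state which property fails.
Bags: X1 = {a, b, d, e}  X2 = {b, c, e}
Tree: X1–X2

A tree decomposition must satisfy three properties: every vertex lies in some bag; for every edge, both endpoints lie together in some bag; and for every vertex, the bags containing it form a connected subtree. Here edge (d,c) lies in no bag, so the decomposition is invalid.

No — edge (d,c) lies in no bag.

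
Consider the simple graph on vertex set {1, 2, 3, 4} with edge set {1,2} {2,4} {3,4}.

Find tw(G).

A width-1 tree decomposition is:
Bags: B1 = {2, 4}  B2 = {3, 4}  B3 = {1, 2}
Tree: B1–B2, B1–B3
The largest bag has 2 vertices, giving width 1; this decomposition certifies tw(G) ≤ 1. G has an edge, so its treewidth is at least 1. The upper and lower bounds meet at 1, so that is the treewidth.

1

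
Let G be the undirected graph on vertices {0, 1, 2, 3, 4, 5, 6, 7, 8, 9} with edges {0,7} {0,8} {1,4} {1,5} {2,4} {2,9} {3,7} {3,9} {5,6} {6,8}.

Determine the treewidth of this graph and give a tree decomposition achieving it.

Each bag holds 3 vertices, so the decomposition has width 2, which upper-bounds the treewidth. Since 8–0–7–3–9–2–4–1–5–6–8 is a cycle in G, G is not acyclic. Forests are exactly the graphs of treewidth ≤ 1, so tw(G) ≥ 2. Hence tw(G) = 2 exactly.

Treewidth 2.
One such decomposition:
Bags: B1 = {0, 7, 8}  B2 = {3, 7, 8}  B3 = {3, 8, 9}  B4 = {2, 8, 9}  B5 = {2, 4, 8}  B6 = {1, 4, 8}  B7 = {1, 5, 8}  B8 = {5, 6, 8}
Tree: B1–B2, B2–B3, B3–B4, B4–B5, B5–B6, B6–B7, B7–B8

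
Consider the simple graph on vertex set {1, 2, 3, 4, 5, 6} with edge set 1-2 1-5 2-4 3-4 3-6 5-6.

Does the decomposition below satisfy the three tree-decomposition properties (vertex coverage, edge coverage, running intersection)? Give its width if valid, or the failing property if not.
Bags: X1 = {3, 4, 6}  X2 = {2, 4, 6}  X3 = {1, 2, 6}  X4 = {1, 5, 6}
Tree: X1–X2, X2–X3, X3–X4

Yes; width 2.

Every vertex of G appears in some bag (union = {1, 2, 3, 4, 5, 6}); every edge is covered by a bag; and for each vertex v the set of bags containing v is connected in the bag tree. The decomposition is therefore valid. The largest bag has 3 vertices, so the width is 2.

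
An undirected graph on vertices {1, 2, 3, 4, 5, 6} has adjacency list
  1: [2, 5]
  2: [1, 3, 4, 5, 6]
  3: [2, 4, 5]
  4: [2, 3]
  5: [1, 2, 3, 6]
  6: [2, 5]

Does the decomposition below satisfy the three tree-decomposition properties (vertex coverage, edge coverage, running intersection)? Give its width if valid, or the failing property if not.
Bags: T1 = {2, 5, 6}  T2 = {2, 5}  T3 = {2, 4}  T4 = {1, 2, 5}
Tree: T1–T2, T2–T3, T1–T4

No — vertex 3 appears in no bag.

A tree decomposition must satisfy three properties: every vertex lies in some bag; for every edge, both endpoints lie together in some bag; and for every vertex, the bags containing it form a connected subtree. Here vertex 3 appears in no bag, so the decomposition is invalid.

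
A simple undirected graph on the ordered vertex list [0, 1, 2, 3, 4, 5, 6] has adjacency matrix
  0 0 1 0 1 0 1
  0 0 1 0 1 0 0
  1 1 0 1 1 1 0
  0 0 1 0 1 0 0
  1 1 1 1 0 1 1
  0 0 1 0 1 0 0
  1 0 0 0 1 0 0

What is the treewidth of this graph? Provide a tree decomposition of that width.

Treewidth 2.
Bags: B1 = {2, 3, 4}  B2 = {1, 2, 4}  B3 = {2, 4, 5}  B4 = {0, 2, 4}  B5 = {0, 4, 6}
Tree: B1–B2, B1–B3, B1–B4, B4–B5

Each bag holds 3 vertices, so the decomposition has width 2, which upper-bounds the treewidth. For the lower bound, the 3 vertices {0, 2, 4} are pairwise adjacent, and any tree decomposition puts a clique entirely inside one bag — forcing width ≥ 2. Combining the bounds, tw(G) = 2.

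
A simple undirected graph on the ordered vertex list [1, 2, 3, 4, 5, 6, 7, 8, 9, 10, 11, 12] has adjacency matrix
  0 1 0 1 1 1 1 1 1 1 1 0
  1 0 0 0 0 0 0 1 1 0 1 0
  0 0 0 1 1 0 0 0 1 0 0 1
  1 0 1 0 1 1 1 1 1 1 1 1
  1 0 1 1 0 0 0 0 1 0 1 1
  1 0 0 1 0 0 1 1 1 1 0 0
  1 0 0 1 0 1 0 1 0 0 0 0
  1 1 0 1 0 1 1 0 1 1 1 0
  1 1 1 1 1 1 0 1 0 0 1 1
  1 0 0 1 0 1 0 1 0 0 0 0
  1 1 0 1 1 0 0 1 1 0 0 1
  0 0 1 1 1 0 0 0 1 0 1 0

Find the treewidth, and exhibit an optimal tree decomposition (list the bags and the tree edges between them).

Every bag has size at most 5, so the width is 5 − 1 = 4 and tw(G) ≤ 4. For the lower bound, the 5 vertices {1, 2, 8, 9, 11} are pairwise adjacent, and any tree decomposition puts a clique entirely inside one bag — forcing width ≥ 4. Hence tw(G) = 4 exactly.

Treewidth 4.
One optimal decomposition is:
Bags: B1 = {1, 4, 8, 9, 11}  B2 = {1, 4, 5, 9, 11}  B3 = {1, 4, 6, 8, 9}  B4 = {1, 2, 8, 9, 11}  B5 = {1, 4, 6, 7, 8}  B6 = {1, 4, 6, 8, 10}  B7 = {4, 5, 9, 11, 12}  B8 = {3, 4, 5, 9, 12}
Tree: B1–B2, B1–B3, B1–B4, B3–B5, B5–B6, B2–B7, B7–B8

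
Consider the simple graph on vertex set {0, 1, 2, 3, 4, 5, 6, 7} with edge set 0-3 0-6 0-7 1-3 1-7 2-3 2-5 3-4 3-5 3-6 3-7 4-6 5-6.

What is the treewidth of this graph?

A width-2 tree decomposition is:
Bags: B1 = {3, 5, 6}  B2 = {0, 3, 6}  B3 = {2, 3, 5}  B4 = {0, 3, 7}  B5 = {1, 3, 7}  B6 = {3, 4, 6}
Tree: B1–B2, B1–B3, B2–B4, B4–B5, B2–B6
Each bag holds 3 vertices, so the decomposition has width 2, which upper-bounds the treewidth. Conversely, {1, 3, 7} is a clique of size 3, and the vertices of any clique must share a bag in every tree decomposition; so some bag has ≥ 3 vertices and tw(G) ≥ 2. Combining the bounds, tw(G) = 2.

2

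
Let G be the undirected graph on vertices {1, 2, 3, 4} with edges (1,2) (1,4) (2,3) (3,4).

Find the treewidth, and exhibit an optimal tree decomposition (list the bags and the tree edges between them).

Treewidth 2.
Bags: B1 = {1, 2, 4}  B2 = {2, 3, 4}
Tree: B1–B2

Every bag has size at most 3, so the width is 3 − 1 = 2 and tw(G) ≤ 2. For the lower bound, G contains the cycle 2–1–4–3–2, so G is not a forest; only forests have treewidth ≤ 1, hence tw(G) ≥ 2. Combining the bounds, tw(G) = 2.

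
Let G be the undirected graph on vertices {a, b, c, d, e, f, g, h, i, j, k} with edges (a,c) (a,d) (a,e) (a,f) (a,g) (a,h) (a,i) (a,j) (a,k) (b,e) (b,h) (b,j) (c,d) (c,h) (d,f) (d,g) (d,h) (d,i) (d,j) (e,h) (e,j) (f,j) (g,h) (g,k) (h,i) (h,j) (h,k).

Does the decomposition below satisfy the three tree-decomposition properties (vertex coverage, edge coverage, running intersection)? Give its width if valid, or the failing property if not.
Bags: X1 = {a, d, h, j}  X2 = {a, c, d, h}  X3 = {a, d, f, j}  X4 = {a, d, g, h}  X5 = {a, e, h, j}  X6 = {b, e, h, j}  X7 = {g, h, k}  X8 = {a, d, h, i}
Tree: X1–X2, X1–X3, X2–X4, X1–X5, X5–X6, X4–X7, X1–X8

A tree decomposition must satisfy three properties: every vertex lies in some bag; for every edge, both endpoints lie together in some bag; and for every vertex, the bags containing it form a connected subtree. Here edge (a,k) lies in no bag, so the decomposition is invalid.

No — edge (a,k) lies in no bag.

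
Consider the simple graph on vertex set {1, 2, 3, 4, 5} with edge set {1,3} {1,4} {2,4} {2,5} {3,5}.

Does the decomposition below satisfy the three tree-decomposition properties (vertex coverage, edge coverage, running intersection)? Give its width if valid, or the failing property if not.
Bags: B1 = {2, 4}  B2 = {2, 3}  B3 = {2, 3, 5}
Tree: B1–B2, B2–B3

A tree decomposition must satisfy three properties: every vertex lies in some bag; for every edge, both endpoints lie together in some bag; and for every vertex, the bags containing it form a connected subtree. Here vertex 1 appears in no bag, so the decomposition is invalid.

No — vertex 1 appears in no bag.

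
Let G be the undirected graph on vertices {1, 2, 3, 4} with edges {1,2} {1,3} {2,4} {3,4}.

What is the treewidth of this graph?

A width-2 tree decomposition is:
Bags: B1 = {1, 2, 3}  B2 = {2, 3, 4}
Tree: B1–B2
Every bag has size at most 3, so the width is 3 − 1 = 2 and tw(G) ≤ 2. For the lower bound, G contains the cycle 2–1–3–4–2, so G is not a forest; only forests have treewidth ≤ 1, hence tw(G) ≥ 2. Hence tw(G) = 2 exactly.

2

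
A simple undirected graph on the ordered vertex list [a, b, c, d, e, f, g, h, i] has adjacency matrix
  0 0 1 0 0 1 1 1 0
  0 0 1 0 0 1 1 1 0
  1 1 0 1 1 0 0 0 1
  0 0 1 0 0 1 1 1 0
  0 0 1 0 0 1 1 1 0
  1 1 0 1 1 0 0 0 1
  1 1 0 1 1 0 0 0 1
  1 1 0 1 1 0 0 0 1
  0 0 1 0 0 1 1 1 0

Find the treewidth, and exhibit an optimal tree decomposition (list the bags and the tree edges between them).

Treewidth 4.
One such decomposition:
Bags: B1 = {a, c, f, g, h}  B2 = {b, c, f, g, h}  B3 = {c, d, f, g, h}  B4 = {c, e, f, g, h}  B5 = {c, f, g, h, i}
Tree: B1–B2, B2–B3, B3–B4, B4–B5

The largest bag has 5 vertices, giving width 4; this decomposition certifies tw(G) ≤ 4. For the lower bound: the 5 vertex sets {a,h}, {b,c}, {d,f}, {g}, {e} are disjoint, each induces a connected subgraph, and every pair is joined by at least one edge of G. Contracting each set to a single vertex therefore yields K_{5} as a minor, and since treewidth is minor-monotone, tw(G) ≥ tw(K_{5}) = 4. Therefore the treewidth is 4.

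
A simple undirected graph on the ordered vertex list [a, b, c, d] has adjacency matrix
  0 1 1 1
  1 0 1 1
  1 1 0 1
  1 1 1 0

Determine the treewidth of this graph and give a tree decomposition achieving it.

A single bag containing all 4 vertices is trivially a valid decomposition of width 3. For the lower bound, the 4 vertices {a, b, c, d} are pairwise adjacent, and any tree decomposition puts a clique entirely inside one bag — forcing width ≥ 3. The upper and lower bounds meet at 3, so that is the treewidth.

Treewidth 3.
One such decomposition:
Bags: B1 = {a, b, c, d}
Tree: (single bag)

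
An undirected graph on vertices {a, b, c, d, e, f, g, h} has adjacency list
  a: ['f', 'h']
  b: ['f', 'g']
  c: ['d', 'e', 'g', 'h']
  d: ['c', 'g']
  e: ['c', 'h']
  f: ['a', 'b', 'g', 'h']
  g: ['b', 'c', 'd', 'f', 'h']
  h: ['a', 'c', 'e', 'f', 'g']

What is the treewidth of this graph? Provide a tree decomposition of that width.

The largest bag has 3 vertices, giving width 2; this decomposition certifies tw(G) ≤ 2. On the other hand G contains the 3-clique {c, d, g}. A clique must lie in a single bag of any decomposition, so no decomposition can have width below 2. Therefore the treewidth is 2.

Treewidth 2.
One such decomposition:
Bags: B1 = {f, g, h}  B2 = {c, g, h}  B3 = {b, f, g}  B4 = {a, f, h}  B5 = {c, d, g}  B6 = {c, e, h}
Tree: B1–B2, B1–B3, B1–B4, B2–B5, B2–B6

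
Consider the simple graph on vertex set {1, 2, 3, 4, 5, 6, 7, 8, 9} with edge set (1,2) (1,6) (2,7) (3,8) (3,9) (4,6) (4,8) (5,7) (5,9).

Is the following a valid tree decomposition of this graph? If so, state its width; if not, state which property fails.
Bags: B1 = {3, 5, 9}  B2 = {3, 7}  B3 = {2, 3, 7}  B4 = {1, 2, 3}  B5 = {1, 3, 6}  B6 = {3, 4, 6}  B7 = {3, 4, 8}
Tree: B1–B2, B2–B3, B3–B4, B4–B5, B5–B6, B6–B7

A tree decomposition must satisfy three properties: every vertex lies in some bag; for every edge, both endpoints lie together in some bag; and for every vertex, the bags containing it form a connected subtree. Here edge (5,7) lies in no bag, so the decomposition is invalid.

No — edge (5,7) lies in no bag.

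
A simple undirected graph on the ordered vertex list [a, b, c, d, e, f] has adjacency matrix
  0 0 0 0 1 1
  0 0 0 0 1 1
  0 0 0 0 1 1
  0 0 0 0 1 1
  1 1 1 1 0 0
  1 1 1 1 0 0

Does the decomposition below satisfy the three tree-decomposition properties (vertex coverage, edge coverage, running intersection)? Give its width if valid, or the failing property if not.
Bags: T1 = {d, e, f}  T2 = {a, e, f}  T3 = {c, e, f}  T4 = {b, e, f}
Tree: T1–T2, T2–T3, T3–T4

Yes; width 2.

Checking the three conditions: (i) the bags cover all of {a, b, c, d, e, f}; (ii) for each edge, some bag contains both endpoints; (iii) the bags containing any fixed vertex form a subtree. All hold, so the decomposition is valid with width 3 − 1 = 2.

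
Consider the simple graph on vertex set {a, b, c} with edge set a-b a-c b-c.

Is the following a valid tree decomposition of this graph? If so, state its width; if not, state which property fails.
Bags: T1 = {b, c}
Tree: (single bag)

A tree decomposition must satisfy three properties: every vertex lies in some bag; for every edge, both endpoints lie together in some bag; and for every vertex, the bags containing it form a connected subtree. Here vertex a appears in no bag, so the decomposition is invalid.

No — vertex a appears in no bag.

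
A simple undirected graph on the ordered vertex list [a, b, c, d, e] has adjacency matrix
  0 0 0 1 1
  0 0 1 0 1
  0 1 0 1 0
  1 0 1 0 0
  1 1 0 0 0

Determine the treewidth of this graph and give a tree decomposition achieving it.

Every bag has size at most 3, so the width is 3 − 1 = 2 and tw(G) ≤ 2. For the lower bound, G contains the cycle d–a–e–b–c–d, so G is not a forest; only forests have treewidth ≤ 1, hence tw(G) ≥ 2. Combining the bounds, tw(G) = 2.

Treewidth 2.
Bags: B1 = {a, d, e}  B2 = {b, d, e}  B3 = {b, c, d}
Tree: B1–B2, B2–B3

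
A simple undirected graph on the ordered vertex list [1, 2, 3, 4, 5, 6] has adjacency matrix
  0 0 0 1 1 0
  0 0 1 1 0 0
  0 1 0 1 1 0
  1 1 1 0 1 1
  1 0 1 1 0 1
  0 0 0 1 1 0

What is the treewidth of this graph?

2

A width-2 tree decomposition is:
Bags: B1 = {1, 4, 5}  B2 = {3, 4, 5}  B3 = {4, 5, 6}  B4 = {2, 3, 4}
Tree: B1–B2, B2–B3, B2–B4
Each bag holds 3 vertices, so the decomposition has width 2, which upper-bounds the treewidth. For the lower bound, the 3 vertices {2, 3, 4} are pairwise adjacent, and any tree decomposition puts a clique entirely inside one bag — forcing width ≥ 2. Combining the bounds, tw(G) = 2.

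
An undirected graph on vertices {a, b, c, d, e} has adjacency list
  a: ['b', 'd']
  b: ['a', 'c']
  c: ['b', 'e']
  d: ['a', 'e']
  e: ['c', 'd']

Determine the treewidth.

2

A width-2 tree decomposition is:
Bags: B1 = {a, d, e}  B2 = {a, c, e}  B3 = {a, b, c}
Tree: B1–B2, B2–B3
Every bag has size at most 3, so the width is 3 − 1 = 2 and tw(G) ≤ 2. Since a–d–e–c–b–a is a cycle in G, G is not acyclic. Forests are exactly the graphs of treewidth ≤ 1, so tw(G) ≥ 2. Hence tw(G) = 2 exactly.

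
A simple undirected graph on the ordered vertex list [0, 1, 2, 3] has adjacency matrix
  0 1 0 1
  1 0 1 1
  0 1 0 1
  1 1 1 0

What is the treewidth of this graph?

2

A width-2 tree decomposition is:
Bags: B1 = {0, 1, 3}  B2 = {1, 2, 3}
Tree: B1–B2
The largest bag has 3 vertices, giving width 2; this decomposition certifies tw(G) ≤ 2. On the other hand G contains the 3-clique {0, 1, 3}. A clique must lie in a single bag of any decomposition, so no decomposition can have width below 2. Hence tw(G) = 2 exactly.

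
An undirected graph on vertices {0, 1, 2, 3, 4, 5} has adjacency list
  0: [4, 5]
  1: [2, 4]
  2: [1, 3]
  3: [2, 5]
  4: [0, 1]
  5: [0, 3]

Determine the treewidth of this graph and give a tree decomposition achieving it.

Treewidth 2.
Bags: B1 = {0, 3, 5}  B2 = {0, 2, 3}  B3 = {0, 1, 2}  B4 = {0, 1, 4}
Tree: B1–B2, B2–B3, B3–B4

The largest bag has 3 vertices, giving width 2; this decomposition certifies tw(G) ≤ 2. Since 0–5–3–2–1–4–0 is a cycle in G, G is not acyclic. Forests are exactly the graphs of treewidth ≤ 1, so tw(G) ≥ 2. Therefore the treewidth is 2.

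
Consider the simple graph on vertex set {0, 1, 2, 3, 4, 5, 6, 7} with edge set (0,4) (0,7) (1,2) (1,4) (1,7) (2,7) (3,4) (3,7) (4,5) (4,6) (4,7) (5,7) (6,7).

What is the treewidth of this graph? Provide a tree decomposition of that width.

Each bag holds 3 vertices, so the decomposition has width 2, which upper-bounds the treewidth. For the lower bound, the 3 vertices {1, 2, 7} are pairwise adjacent, and any tree decomposition puts a clique entirely inside one bag — forcing width ≥ 2. Therefore the treewidth is 2.

Treewidth 2.
One optimal decomposition is:
Bags: B1 = {1, 4, 7}  B2 = {4, 6, 7}  B3 = {4, 5, 7}  B4 = {3, 4, 7}  B5 = {1, 2, 7}  B6 = {0, 4, 7}
Tree: B1–B2, B2–B3, B2–B4, B1–B5, B4–B6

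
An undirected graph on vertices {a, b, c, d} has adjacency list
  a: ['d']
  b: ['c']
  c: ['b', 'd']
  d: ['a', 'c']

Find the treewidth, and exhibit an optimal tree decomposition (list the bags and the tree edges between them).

Each bag holds 2 vertices, so the decomposition has width 1, which upper-bounds the treewidth. G has an edge, so its treewidth is at least 1. Hence tw(G) = 1 exactly.

Treewidth 1.
One such decomposition:
Bags: B1 = {a, d}  B2 = {c, d}  B3 = {b, c}
Tree: B1–B2, B2–B3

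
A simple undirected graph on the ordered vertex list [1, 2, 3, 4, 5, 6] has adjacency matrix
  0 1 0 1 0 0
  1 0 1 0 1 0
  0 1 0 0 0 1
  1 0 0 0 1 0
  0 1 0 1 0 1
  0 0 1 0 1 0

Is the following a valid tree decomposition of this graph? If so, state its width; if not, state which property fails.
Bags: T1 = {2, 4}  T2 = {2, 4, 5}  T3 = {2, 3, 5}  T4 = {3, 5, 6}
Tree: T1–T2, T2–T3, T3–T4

A tree decomposition must satisfy three properties: every vertex lies in some bag; for every edge, both endpoints lie together in some bag; and for every vertex, the bags containing it form a connected subtree. Here vertex 1 appears in no bag, so the decomposition is invalid.

No — vertex 1 appears in no bag.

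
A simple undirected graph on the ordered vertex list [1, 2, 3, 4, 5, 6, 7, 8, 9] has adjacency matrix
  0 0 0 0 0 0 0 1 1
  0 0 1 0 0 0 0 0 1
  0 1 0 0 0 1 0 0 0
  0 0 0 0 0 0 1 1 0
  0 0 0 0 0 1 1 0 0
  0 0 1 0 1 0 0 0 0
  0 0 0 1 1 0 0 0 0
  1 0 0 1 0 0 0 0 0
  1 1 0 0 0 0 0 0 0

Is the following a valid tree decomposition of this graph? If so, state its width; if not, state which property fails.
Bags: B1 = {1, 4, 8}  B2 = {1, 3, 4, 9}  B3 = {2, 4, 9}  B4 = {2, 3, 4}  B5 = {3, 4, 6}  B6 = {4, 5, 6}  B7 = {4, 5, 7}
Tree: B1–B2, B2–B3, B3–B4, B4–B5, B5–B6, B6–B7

A tree decomposition must satisfy three properties: every vertex lies in some bag; for every edge, both endpoints lie together in some bag; and for every vertex, the bags containing it form a connected subtree. Here bags containing vertex 3 are not connected in the tree, so the decomposition is invalid.

No — bags containing vertex 3 are not connected in the tree.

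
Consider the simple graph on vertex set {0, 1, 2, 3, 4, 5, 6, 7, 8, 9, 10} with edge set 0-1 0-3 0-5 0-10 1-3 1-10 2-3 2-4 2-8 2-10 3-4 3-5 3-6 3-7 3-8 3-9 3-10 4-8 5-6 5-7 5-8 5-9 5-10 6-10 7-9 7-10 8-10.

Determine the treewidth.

A width-3 tree decomposition is:
Bags: B1 = {2, 3, 8, 10}  B2 = {2, 3, 4, 8}  B3 = {3, 5, 8, 10}  B4 = {0, 3, 5, 10}  B5 = {3, 5, 7, 10}  B6 = {3, 5, 6, 10}  B7 = {3, 5, 7, 9}  B8 = {0, 1, 3, 10}
Tree: B1–B2, B1–B3, B3–B4, B3–B5, B4–B6, B5–B7, B4–B8
Each bag holds 4 vertices, so the decomposition has width 3, which upper-bounds the treewidth. On the other hand G contains the 4-clique {3, 5, 7, 9}. A clique must lie in a single bag of any decomposition, so no decomposition can have width below 3. Combining the bounds, tw(G) = 3.

3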